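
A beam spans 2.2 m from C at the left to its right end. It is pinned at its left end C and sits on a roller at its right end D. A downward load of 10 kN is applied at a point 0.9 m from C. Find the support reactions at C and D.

Taking moments about C: D_y·2.2 − 10·0.9 = 0 → D_y = 9/2.2 = 4.09091 ≈ 4.091 kN.
ΣF_y = 0: C_y + 4.09091 − 10 = 0 → C_y = 5.909 kN.
ΣF_x = 0: no horizontal applied forces, so C_x = 0.

C_x = 0, C_y = 5.909 kN, D_y = 4.091 kN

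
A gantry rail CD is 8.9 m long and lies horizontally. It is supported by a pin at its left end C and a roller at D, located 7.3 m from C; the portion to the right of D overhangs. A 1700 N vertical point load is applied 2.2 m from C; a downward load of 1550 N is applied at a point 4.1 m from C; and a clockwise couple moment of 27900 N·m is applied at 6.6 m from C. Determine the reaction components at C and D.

C_x = 0, C_y = -1955 N, D_y = 5205 N

Moments about C: D_y·7.3 − 1700·2.2 − 1550·4.1 − 27900 = 0 → D_y = 37995/7.3 = 5204.79 ≈ 5205 N.
ΣF_y = 0: C_y + 5204.79 − 1700 − 1550 = 0 → C_y = -1955 N.
ΣF_x = 0: no horizontal applied forces, so C_x = 0.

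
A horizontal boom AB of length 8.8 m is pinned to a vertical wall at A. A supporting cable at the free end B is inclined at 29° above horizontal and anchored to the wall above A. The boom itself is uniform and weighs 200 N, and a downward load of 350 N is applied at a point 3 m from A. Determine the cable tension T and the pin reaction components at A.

T = 452.4 N, A_x = 395.7 N, A_y = 330.7 N

ΣM about A: T·sin29°·8.8 − 200·4.4 − 350·3 = 0 → T = 1930/(8.8·0.48481) = 452.38 ≈ 452.4 N.
ΣF_x = 0: A_x − T·cos29° = 0 → A_x = 452.38 × 0.87462 = 395.7 N.
ΣF_y = 0: A_y + T·sin29° − 200 − 350 = 0 → A_y = 550 − 452.38 × 0.48481 = 330.7 N.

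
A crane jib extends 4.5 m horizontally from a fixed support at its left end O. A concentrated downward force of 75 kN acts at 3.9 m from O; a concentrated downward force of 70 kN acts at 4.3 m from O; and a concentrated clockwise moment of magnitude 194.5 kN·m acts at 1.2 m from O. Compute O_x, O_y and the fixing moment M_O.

O_x = 0, O_y = 145.0 kN, M_O = 788.0 kN·m

ΣF_x = 0: O_x = 0.
ΣF_y = 0: O_y − 75 − 70 = 0 → O_y = 145.0 kN.
ΣM about O: M_O − 75·3.9 − 70·4.3 − 194.5 = 0 → M_O = 788.0 kN·m.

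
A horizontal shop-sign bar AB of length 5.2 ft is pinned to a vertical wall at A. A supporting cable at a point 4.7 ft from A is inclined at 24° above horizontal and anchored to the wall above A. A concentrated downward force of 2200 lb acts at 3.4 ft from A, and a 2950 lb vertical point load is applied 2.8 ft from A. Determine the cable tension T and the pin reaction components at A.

ΣM about A: T·sin24°·4.7 − 2200·3.4 − 2950·2.8 = 0 → T = 15740/(4.7·0.406737) = 8233.66 ≈ 8234 lb.
ΣF_x = 0: A_x − T·cos24° = 0 → A_x = 8233.66 × 0.913545 = 7522 lb.
ΣF_y = 0: A_y + T·sin24° − 2200 − 2950 = 0 → A_y = 5150 − 8233.66 × 0.406737 = 1801 lb.

T = 8234 lb, A_x = 7522 lb, A_y = 1801 lb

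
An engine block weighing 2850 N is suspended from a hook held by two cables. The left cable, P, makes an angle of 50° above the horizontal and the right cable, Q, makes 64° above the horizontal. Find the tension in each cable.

ΣF_x = 0: −T_P·cos50° + T_Q·cos64° = 0 → T_Q = 1.46631·T_P.
ΣF_y = 0: T_P·sin50° + T_Q·sin64° = 2850.
Substitute: T_P·(0.766044 + 1.46631·0.898794) = 2850 → T_P = 1367.59 ≈ 1368 N.
Then T_Q = 1.46631 × 1367.59 = 2005 N.

T_P = 1368 N, T_Q = 2005 N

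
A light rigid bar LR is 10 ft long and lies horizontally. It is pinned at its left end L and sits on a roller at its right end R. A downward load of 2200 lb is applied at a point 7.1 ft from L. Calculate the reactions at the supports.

L_x = 0, L_y = 638.0 lb, R_y = 1562 lb

Moments about L: R_y·10 − 2200·7.1 = 0 → R_y = 15620/10 = 1562 lb.
ΣF_y = 0: L_y + 1562 − 2200 = 0 → L_y = 638.0 lb.
ΣF_x = 0: no horizontal applied forces, so L_x = 0.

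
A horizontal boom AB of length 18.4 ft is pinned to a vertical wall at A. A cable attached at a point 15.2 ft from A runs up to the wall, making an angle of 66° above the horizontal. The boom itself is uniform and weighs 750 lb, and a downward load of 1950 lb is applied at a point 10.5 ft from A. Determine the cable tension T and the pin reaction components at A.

ΣM about A: T·sin66°·15.2 − 750·9.2 − 1950·10.5 = 0 → T = 27375/(15.2·0.913545) = 1971.43 ≈ 1971 lb.
ΣF_x = 0: A_x − T·cos66° = 0 → A_x = 1971.43 × 0.406737 = 801.9 lb.
ΣF_y = 0: A_y + T·sin66° − 750 − 1950 = 0 → A_y = 2700 − 1971.43 × 0.913545 = 899.0 lb.

T = 1971 lb, A_x = 801.9 lb, A_y = 899.0 lb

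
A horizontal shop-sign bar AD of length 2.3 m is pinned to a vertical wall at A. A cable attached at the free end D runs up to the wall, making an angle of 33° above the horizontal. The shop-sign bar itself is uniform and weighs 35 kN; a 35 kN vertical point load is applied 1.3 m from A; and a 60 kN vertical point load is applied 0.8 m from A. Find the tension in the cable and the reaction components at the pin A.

ΣM about A: T·sin33°·2.3 − 35·1.15 − 35·1.3 − 60·0.8 = 0 → T = 133.75/(2.3·0.544639) = 106.772 ≈ 106.8 kN.
ΣF_x = 0: A_x − T·cos33° = 0 → A_x = 106.772 × 0.838671 = 89.55 kN.
ΣF_y = 0: A_y + T·sin33° − 35 − 35 − 60 = 0 → A_y = 130 − 106.772 × 0.544639 = 71.85 kN.

T = 106.8 kN, A_x = 89.55 kN, A_y = 71.85 kN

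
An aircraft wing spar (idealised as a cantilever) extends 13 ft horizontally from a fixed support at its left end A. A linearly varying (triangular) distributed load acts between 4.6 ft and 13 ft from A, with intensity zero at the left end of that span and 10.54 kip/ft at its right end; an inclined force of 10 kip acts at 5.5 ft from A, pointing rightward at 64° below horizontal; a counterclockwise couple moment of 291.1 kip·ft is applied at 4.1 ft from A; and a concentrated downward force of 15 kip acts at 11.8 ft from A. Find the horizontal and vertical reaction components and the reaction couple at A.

Resultant of the triangular load: ½ × 10.54 × 8.4 = 44.268 kip, acting at 10.2 ft from A (one-third of the span from the peak).
ΣF_x = 0: A_x + 10·cos64° = 0 → A_x = -4.384 kip.
ΣF_y = 0: A_y − ½·10.54·8.4 − 10·sin64° − 15 = 0 → A_y = 68.26 kip.
ΣM about A: M_A − (½·10.54·8.4)·10.2 − 10·sin64°·5.5 + 291.1 − 15·11.8 = 0 → M_A = 386.9 kip·ft.

A_x = -4.384 kip, A_y = 68.26 kip, M_A = 386.9 kip·ft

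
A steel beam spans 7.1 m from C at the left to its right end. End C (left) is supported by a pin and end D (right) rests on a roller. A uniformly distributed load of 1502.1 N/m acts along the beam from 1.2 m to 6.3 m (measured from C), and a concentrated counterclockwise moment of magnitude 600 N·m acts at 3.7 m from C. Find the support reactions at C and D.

Resultant of the distributed load: 1502.1 × 5.1 = 7660.71 N at 3.75 m from C.
Taking moments about C: D_y·7.1 − (1502.1·5.1)·3.75 + 600 = 0 → D_y = 28127.6625/7.1 = 3961.64 ≈ 3962 N.
ΣF_y = 0: C_y + 3961.64 − 1502.1·5.1 = 0 → C_y = 3699 N.
ΣF_x = 0: no horizontal applied forces, so C_x = 0.

C_x = 0, C_y = 3699 N, D_y = 3962 N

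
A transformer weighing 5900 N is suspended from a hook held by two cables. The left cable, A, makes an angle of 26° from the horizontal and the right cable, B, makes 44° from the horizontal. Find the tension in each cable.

ΣF_x = 0: −T_A·cos26° + T_B·cos44° = 0 → T_B = 1.24947·T_A.
ΣF_y = 0: T_A·sin26° + T_B·sin44° = 5900.
Substitute: T_A·(0.438371 + 1.24947·0.694658) = 5900 → T_A = 4516.49 ≈ 4516 N.
Then T_B = 1.24947 × 4516.49 = 5643 N.

T_A = 4516 N, T_B = 5643 N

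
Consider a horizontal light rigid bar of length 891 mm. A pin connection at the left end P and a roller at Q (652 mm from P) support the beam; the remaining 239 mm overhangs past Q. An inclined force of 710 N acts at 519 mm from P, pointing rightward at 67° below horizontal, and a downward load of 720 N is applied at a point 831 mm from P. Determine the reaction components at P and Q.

Moments about P: Q_y·652 − 710·sin67°·519 − 720·831 = 0 → Q_y = 937517/652 = 1437.91 ≈ 1438 N.
ΣF_y = 0: P_y + 1437.91 − 710·sin67° − 720 = 0 → P_y = -64.35 N.
ΣF_x = 0: P_x + 710·cos67° = 0 → P_x = -277.4 N.

P_x = -277.4 N, P_y = -64.35 N, Q_y = 1438 N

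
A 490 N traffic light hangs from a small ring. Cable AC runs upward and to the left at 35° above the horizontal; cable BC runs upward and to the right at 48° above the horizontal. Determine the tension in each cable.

ΣF_x = 0: −T_AC·cos35° + T_BC·cos48° = 0 → T_BC = 1.2242·T_AC.
ΣF_y = 0: T_AC·sin35° + T_BC·sin48° = 490.
Substitute: T_AC·(0.573576 + 1.2242·0.743145) = 490 → T_AC = 330.337 ≈ 330.3 N.
Then T_BC = 1.2242 × 330.337 = 404.4 N.

T_AC = 330.3 N, T_BC = 404.4 N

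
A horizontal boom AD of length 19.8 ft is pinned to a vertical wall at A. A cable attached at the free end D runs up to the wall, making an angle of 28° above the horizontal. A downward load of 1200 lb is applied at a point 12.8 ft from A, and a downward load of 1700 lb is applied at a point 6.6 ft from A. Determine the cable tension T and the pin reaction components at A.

ΣM about A: T·sin28°·19.8 − 1200·12.8 − 1700·6.6 = 0 → T = 26580/(19.8·0.469472) = 2859.43 ≈ 2859 lb.
ΣF_x = 0: A_x − T·cos28° = 0 → A_x = 2859.43 × 0.882948 = 2525 lb.
ΣF_y = 0: A_y + T·sin28° − 1200 − 1700 = 0 → A_y = 2900 − 2859.43 × 0.469472 = 1558 lb.

T = 2859 lb, A_x = 2525 lb, A_y = 1558 lb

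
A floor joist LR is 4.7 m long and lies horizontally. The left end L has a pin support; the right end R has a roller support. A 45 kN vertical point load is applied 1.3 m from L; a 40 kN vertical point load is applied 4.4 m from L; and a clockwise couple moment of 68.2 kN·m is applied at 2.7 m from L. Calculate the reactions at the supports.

L_x = 0, L_y = 20.60 kN, R_y = 64.40 kN

Taking moments about L: R_y·4.7 − 45·1.3 − 40·4.4 − 68.2 = 0 → R_y = 302.7/4.7 = 64.4043 ≈ 64.40 kN.
ΣF_y = 0: L_y + 64.4043 − 45 − 40 = 0 → L_y = 20.60 kN.
ΣF_x = 0: no horizontal applied forces, so L_x = 0.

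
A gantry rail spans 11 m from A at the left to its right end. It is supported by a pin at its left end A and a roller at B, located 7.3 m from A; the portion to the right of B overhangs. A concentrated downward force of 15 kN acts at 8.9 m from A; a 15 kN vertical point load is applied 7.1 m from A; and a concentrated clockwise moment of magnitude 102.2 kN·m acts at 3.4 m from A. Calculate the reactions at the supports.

Taking moments about A: B_y·7.3 − 15·8.9 − 15·7.1 − 102.2 = 0 → B_y = 342.2/7.3 = 46.8767 ≈ 46.88 kN.
ΣF_y = 0: A_y + 46.8767 − 15 − 15 = 0 → A_y = -16.88 kN.
ΣF_x = 0: no horizontal applied forces, so A_x = 0.

A_x = 0, A_y = -16.88 kN, B_y = 46.88 kN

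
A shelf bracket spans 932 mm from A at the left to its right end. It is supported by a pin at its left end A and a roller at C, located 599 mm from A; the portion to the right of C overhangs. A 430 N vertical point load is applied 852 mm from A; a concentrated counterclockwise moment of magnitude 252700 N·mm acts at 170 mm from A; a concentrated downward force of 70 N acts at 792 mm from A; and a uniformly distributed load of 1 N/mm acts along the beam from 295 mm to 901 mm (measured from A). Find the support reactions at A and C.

A_x = 0, A_y = 218.7 N, C_y = 887.3 N

Resultant of the distributed load: 1 × 606 = 606 N at 598 mm from A.
Moments about A: C_y·599 − 430·852 + 252700 − 70·792 − (1·606)·598 = 0 → C_y = 531488/599 = 887.292 ≈ 887.3 N.
ΣF_y = 0: A_y + 887.292 − 430 − 70 − 1·606 = 0 → A_y = 218.7 N.
ΣF_x = 0: no horizontal applied forces, so A_x = 0.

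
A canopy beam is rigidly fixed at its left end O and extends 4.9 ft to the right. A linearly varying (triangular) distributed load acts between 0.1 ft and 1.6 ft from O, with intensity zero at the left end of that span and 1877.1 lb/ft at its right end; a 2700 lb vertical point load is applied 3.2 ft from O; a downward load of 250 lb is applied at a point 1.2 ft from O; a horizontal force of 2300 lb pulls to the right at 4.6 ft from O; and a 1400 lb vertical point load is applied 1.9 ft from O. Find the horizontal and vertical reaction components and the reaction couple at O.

O_x = -2300 lb, O_y = 5758 lb, M_O = 13150 lb·ft

Resultant of the triangular load: ½ × 1877.1 × 1.5 = 1407.825 lb, acting at 1.1 ft from O (one-third of the span from the peak).
ΣF_x = 0: O_x + 2300 = 0 → O_x = -2300 lb.
ΣF_y = 0: O_y − ½·1877.1·1.5 − 2700 − 250 − 1400 = 0 → O_y = 5758 lb.
ΣM about O: M_O − (½·1877.1·1.5)·1.1 − 2700·3.2 − 250·1.2 − 1400·1.9 = 0 → M_O = 13150 lb·ft.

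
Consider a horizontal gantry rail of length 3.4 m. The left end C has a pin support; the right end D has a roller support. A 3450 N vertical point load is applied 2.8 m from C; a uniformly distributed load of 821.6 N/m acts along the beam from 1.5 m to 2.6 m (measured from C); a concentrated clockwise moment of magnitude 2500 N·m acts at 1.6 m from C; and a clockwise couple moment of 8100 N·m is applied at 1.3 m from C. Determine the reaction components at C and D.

Resultant of the distributed load: 821.6 × 1.1 = 903.76 N at 2.05 m from C.
Moments about C: D_y·3.4 − 3450·2.8 − (821.6·1.1)·2.05 − 2500 − 8100 = 0 → D_y = 22112.708/3.4 = 6503.74 ≈ 6504 N.
ΣF_y = 0: C_y + 6503.74 − 3450 − 821.6·1.1 = 0 → C_y = -2150 N.
ΣF_x = 0: no horizontal applied forces, so C_x = 0.

C_x = 0, C_y = -2150 N, D_y = 6504 N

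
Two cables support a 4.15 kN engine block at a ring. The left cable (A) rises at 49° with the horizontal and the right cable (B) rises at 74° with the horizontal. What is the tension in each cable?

ΣF_x = 0: −T_A·cos49° + T_B·cos74° = 0 → T_B = 2.38015·T_A.
ΣF_y = 0: T_A·sin49° + T_B·sin74° = 4.15.
Substitute: T_A·(0.75471 + 2.38015·0.961262) = 4.15 → T_A = 1.36394 ≈ 1.364 kN.
Then T_B = 2.38015 × 1.36394 = 3.246 kN.

T_A = 1.364 kN, T_B = 3.246 kN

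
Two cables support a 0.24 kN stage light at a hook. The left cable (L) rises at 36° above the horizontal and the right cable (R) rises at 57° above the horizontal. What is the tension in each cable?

ΣF_x = 0: −T_L·cos36° + T_R·cos57° = 0 → T_R = 1.48542·T_L.
ΣF_y = 0: T_L·sin36° + T_R·sin57° = 0.24.
Substitute: T_L·(0.587785 + 1.48542·0.838671) = 0.24 → T_L = 0.130893 ≈ 0.1309 kN.
Then T_R = 1.48542 × 0.130893 = 0.1944 kN.

T_L = 0.1309 kN, T_R = 0.1944 kN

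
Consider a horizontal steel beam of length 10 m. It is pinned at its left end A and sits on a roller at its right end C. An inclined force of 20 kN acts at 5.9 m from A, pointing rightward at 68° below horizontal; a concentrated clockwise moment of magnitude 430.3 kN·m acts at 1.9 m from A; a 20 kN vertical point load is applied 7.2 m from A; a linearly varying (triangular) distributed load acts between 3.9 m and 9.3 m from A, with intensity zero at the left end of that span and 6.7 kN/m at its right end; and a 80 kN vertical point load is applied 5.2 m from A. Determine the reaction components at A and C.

A_x = -7.492 kN, A_y = 13.10 kN, C_y = 123.5 kN

Resultant of the triangular load: ½ × 6.7 × 5.4 = 18.09 kN, acting at 7.5 m from A (one-third of the span from the peak).
Taking moments about A: C_y·10 − 20·sin68°·5.9 − 430.3 − 20·7.2 − (½·6.7·5.4)·7.5 − 80·5.2 = 0 → C_y = 1235.38/10 = 123.538 ≈ 123.5 kN.
ΣF_y = 0: A_y + 123.538 − 20·sin68° − 20 − ½·6.7·5.4 − 80 = 0 → A_y = 13.10 kN.
ΣF_x = 0: A_x + 20·cos68° = 0 → A_x = -7.492 kN.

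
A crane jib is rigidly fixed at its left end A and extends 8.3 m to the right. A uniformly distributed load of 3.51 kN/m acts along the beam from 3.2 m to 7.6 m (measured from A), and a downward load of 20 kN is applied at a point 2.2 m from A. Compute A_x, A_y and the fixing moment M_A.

Resultant of the distributed load: 3.51 × 4.4 = 15.444 kN at 5.4 m from A.
ΣF_x = 0: A_x = 0.
ΣF_y = 0: A_y − 3.51·4.4 − 20 = 0 → A_y = 35.44 kN.
ΣM about A: M_A − (3.51·4.4)·5.4 − 20·2.2 = 0 → M_A = 127.4 kN·m.

A_x = 0, A_y = 35.44 kN, M_A = 127.4 kN·m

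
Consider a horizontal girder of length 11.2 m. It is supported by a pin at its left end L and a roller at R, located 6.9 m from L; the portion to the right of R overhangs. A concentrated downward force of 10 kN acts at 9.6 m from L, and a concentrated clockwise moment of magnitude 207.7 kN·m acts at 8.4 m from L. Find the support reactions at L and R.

L_x = 0, L_y = -34.01 kN, R_y = 44.01 kN

Moments about L: R_y·6.9 − 10·9.6 − 207.7 = 0 → R_y = 303.7/6.9 = 44.0145 ≈ 44.01 kN.
ΣF_y = 0: L_y + 44.0145 − 10 = 0 → L_y = -34.01 kN.
ΣF_x = 0: no horizontal applied forces, so L_x = 0.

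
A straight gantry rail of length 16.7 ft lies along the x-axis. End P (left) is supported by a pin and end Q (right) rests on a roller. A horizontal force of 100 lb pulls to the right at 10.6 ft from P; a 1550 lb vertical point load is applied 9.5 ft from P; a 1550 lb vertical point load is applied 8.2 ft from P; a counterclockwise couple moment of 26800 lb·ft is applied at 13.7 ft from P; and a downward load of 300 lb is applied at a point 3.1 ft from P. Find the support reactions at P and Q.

P_x = -100.0 lb, P_y = 3306 lb, Q_y = 93.71 lb

Moments about P: Q_y·16.7 − 1550·9.5 − 1550·8.2 + 26800 − 300·3.1 = 0 → Q_y = 1565/16.7 = 93.7126 ≈ 93.71 lb.
ΣF_y = 0: P_y + 93.7126 − 1550 − 1550 − 300 = 0 → P_y = 3306 lb.
ΣF_x = 0: P_x + 100 = 0 → P_x = -100.0 lb.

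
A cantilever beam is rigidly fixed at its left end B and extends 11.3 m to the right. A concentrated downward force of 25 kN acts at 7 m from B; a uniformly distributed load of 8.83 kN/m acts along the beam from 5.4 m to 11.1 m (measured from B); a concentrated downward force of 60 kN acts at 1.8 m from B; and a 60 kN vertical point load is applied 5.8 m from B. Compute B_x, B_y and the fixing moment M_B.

Resultant of the distributed load: 8.83 × 5.7 = 50.331 kN at 8.25 m from B.
ΣF_x = 0: B_x = 0.
ΣF_y = 0: B_y − 25 − 8.83·5.7 − 60 − 60 = 0 → B_y = 195.3 kN.
ΣM about B: M_B − 25·7 − (8.83·5.7)·8.25 − 60·1.8 − 60·5.8 = 0 → M_B = 1046 kN·m.

B_x = 0, B_y = 195.3 kN, M_B = 1046 kN·m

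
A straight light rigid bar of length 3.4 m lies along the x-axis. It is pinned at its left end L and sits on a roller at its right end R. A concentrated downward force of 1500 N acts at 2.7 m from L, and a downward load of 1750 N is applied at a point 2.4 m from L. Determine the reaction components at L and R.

L_x = 0, L_y = 823.5 N, R_y = 2426 N

ΣM about L: R_y·3.4 − 1500·2.7 − 1750·2.4 = 0 → R_y = 8250/3.4 = 2426.47 ≈ 2426 N.
ΣF_y = 0: L_y + 2426.47 − 1500 − 1750 = 0 → L_y = 823.5 N.
ΣF_x = 0: no horizontal applied forces, so L_x = 0.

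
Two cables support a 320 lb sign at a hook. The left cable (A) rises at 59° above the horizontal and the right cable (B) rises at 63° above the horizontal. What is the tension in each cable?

ΣF_x = 0: −T_A·cos59° + T_B·cos63° = 0 → T_B = 1.13447·T_A.
ΣF_y = 0: T_A·sin59° + T_B·sin63° = 320.
Substitute: T_A·(0.857167 + 1.13447·0.891007) = 320 → T_A = 171.307 ≈ 171.3 lb.
Then T_B = 1.13447 × 171.307 = 194.3 lb.

T_A = 171.3 lb, T_B = 194.3 lb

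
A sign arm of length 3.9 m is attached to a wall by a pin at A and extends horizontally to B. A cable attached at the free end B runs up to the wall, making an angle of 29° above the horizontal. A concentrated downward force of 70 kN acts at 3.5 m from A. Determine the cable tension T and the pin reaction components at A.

ΣM about A: T·sin29°·3.9 − 70·3.5 = 0 → T = 245/(3.9·0.48481) = 129.578 ≈ 129.6 kN.
ΣF_x = 0: A_x − T·cos29° = 0 → A_x = 129.578 × 0.87462 = 113.3 kN.
ΣF_y = 0: A_y + T·sin29° − 70 = 0 → A_y = 70 − 129.578 × 0.48481 = 7.179 kN.

T = 129.6 kN, A_x = 113.3 kN, A_y = 7.179 kN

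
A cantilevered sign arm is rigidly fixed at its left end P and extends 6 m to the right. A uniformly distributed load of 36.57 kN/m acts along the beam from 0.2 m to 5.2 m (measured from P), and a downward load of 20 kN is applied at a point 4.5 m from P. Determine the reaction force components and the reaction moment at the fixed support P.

P_x = 0, P_y = 202.8 kN, M_P = 583.7 kN·m

Resultant of the distributed load: 36.57 × 5 = 182.85 kN at 2.7 m from P.
ΣF_x = 0: P_x = 0.
ΣF_y = 0: P_y − 36.57·5 − 20 = 0 → P_y = 202.8 kN.
ΣM about P: M_P − (36.57·5)·2.7 − 20·4.5 = 0 → M_P = 583.7 kN·m.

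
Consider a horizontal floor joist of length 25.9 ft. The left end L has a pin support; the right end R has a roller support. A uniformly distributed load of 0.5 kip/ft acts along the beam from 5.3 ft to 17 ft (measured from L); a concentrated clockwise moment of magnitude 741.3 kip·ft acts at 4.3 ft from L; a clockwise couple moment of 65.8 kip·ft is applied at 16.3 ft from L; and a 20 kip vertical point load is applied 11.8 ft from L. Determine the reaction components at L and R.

L_x = 0, L_y = -16.94 kip, R_y = 42.79 kip

Resultant of the distributed load: 0.5 × 11.7 = 5.85 kip at 11.15 ft from L.
Taking moments about L: R_y·25.9 − (0.5·11.7)·11.15 − 741.3 − 65.8 − 20·11.8 = 0 → R_y = 1108.3275/25.9 = 42.7926 ≈ 42.79 kip.
ΣF_y = 0: L_y + 42.7926 − 0.5·11.7 − 20 = 0 → L_y = -16.94 kip.
ΣF_x = 0: no horizontal applied forces, so L_x = 0.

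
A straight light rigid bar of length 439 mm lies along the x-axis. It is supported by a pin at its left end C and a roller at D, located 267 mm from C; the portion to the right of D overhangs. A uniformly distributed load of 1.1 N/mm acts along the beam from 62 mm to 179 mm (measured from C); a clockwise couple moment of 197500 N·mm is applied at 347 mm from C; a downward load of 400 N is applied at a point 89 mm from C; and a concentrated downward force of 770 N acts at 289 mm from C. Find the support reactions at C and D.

Resultant of the distributed load: 1.1 × 117 = 128.7 N at 120.5 mm from C.
Moments about C: D_y·267 − (1.1·117)·120.5 − 197500 − 400·89 − 770·289 = 0 → D_y = 471138.35/267 = 1764.56 ≈ 1765 N.
ΣF_y = 0: C_y + 1764.56 − 1.1·117 − 400 − 770 = 0 → C_y = -465.9 N.
ΣF_x = 0: no horizontal applied forces, so C_x = 0.

C_x = 0, C_y = -465.9 N, D_y = 1765 N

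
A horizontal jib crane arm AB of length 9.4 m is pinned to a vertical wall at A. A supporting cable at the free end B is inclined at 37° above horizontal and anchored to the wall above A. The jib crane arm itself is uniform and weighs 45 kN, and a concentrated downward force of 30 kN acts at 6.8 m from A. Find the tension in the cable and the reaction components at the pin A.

ΣM about A: T·sin37°·9.4 − 45·4.7 − 30·6.8 = 0 → T = 415.5/(9.4·0.601815) = 73.448 ≈ 73.45 kN.
ΣF_x = 0: A_x − T·cos37° = 0 → A_x = 73.448 × 0.798636 = 58.66 kN.
ΣF_y = 0: A_y + T·sin37° − 45 − 30 = 0 → A_y = 75 − 73.448 × 0.601815 = 30.80 kN.

T = 73.45 kN, A_x = 58.66 kN, A_y = 30.80 kN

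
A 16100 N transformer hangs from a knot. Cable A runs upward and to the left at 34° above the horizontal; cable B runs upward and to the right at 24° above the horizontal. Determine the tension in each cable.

ΣF_x = 0: −T_A·cos34° + T_B·cos24° = 0 → T_B = 0.907495·T_A.
ΣF_y = 0: T_A·sin34° + T_B·sin24° = 16100.
Substitute: T_A·(0.559193 + 0.907495·0.406737) = 16100 → T_A = 17343.4 ≈ 17340 N.
Then T_B = 0.907495 × 17343.4 = 15740 N.

T_A = 17340 N, T_B = 15740 N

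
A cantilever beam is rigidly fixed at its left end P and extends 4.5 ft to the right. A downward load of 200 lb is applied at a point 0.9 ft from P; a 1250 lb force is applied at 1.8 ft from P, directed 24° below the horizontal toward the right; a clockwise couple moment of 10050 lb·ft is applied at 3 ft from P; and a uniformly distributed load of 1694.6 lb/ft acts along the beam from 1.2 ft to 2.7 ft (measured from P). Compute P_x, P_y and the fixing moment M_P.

Resultant of the distributed load: 1694.6 × 1.5 = 2541.9 lb at 1.95 ft from P.
ΣF_x = 0: P_x + 1250·cos24° = 0 → P_x = -1142 lb.
ΣF_y = 0: P_y − 200 − 1250·sin24° − 1694.6·1.5 = 0 → P_y = 3250 lb.
ΣM about P: M_P − 200·0.9 − 1250·sin24°·1.8 − 10050 − (1694.6·1.5)·1.95 = 0 → M_P = 16100 lb·ft.

P_x = -1142 lb, P_y = 3250 lb, M_P = 16100 lb·ft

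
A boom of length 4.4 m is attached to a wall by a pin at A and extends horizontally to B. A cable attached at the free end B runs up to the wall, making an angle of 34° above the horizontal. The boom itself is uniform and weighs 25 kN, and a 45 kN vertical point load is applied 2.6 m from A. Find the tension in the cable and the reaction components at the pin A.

T = 69.91 kN, A_x = 57.95 kN, A_y = 30.91 kN

ΣM about A: T·sin34°·4.4 − 25·2.2 − 45·2.6 = 0 → T = 172/(4.4·0.559193) = 69.9059 ≈ 69.91 kN.
ΣF_x = 0: A_x − T·cos34° = 0 → A_x = 69.9059 × 0.829038 = 57.95 kN.
ΣF_y = 0: A_y + T·sin34° − 25 − 45 = 0 → A_y = 70 − 69.9059 × 0.559193 = 30.91 kN.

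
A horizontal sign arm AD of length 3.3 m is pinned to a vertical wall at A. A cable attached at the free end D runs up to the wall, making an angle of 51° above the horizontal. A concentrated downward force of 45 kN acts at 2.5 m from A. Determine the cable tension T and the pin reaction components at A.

ΣM about A: T·sin51°·3.3 − 45·2.5 = 0 → T = 112.5/(3.3·0.777146) = 43.8668 ≈ 43.87 kN.
ΣF_x = 0: A_x − T·cos51° = 0 → A_x = 43.8668 × 0.62932 = 27.61 kN.
ΣF_y = 0: A_y + T·sin51° − 45 = 0 → A_y = 45 − 43.8668 × 0.777146 = 10.91 kN.

T = 43.87 kN, A_x = 27.61 kN, A_y = 10.91 kN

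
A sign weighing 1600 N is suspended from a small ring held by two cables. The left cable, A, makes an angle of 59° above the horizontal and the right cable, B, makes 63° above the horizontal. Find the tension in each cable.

T_A = 856.5 N, T_B = 971.7 N

ΣF_x = 0: −T_A·cos59° + T_B·cos63° = 0 → T_B = 1.13447·T_A.
ΣF_y = 0: T_A·sin59° + T_B·sin63° = 1600.
Substitute: T_A·(0.857167 + 1.13447·0.891007) = 1600 → T_A = 856.537 ≈ 856.5 N.
Then T_B = 1.13447 × 856.537 = 971.7 N.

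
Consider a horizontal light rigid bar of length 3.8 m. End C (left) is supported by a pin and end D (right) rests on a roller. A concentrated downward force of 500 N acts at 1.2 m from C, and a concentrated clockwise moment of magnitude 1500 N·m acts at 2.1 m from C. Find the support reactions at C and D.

C_x = 0, C_y = -52.63 N, D_y = 552.6 N

Taking moments about C: D_y·3.8 − 500·1.2 − 1500 = 0 → D_y = 2100/3.8 = 552.632 ≈ 552.6 N.
ΣF_y = 0: C_y + 552.632 − 500 = 0 → C_y = -52.63 N.
ΣF_x = 0: no horizontal applied forces, so C_x = 0.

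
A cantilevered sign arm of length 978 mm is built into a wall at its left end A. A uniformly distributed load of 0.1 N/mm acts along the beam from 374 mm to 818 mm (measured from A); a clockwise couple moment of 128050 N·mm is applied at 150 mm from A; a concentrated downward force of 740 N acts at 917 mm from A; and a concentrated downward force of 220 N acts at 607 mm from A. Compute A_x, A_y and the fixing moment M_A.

A_x = 0, A_y = 1004 N, M_A = 966600 N·mm

Resultant of the distributed load: 0.1 × 444 = 44.4 N at 596 mm from A.
ΣF_x = 0: A_x = 0.
ΣF_y = 0: A_y − 0.1·444 − 740 − 220 = 0 → A_y = 1004 N.
ΣM about A: M_A − (0.1·444)·596 − 128050 − 740·917 − 220·607 = 0 → M_A = 966600 N·mm.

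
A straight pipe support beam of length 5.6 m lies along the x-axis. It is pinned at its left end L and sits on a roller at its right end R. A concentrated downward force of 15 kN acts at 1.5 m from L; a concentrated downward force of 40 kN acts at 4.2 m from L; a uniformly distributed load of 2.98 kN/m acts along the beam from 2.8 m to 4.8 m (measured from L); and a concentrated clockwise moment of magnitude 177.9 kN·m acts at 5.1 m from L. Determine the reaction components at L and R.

Resultant of the distributed load: 2.98 × 2 = 5.96 kN at 3.8 m from L.
Moments about L: R_y·5.6 − 15·1.5 − 40·4.2 − (2.98·2)·3.8 − 177.9 = 0 → R_y = 391.048/5.6 = 69.83 kN.
ΣF_y = 0: L_y + 69.83 − 15 − 40 − 2.98·2 = 0 → L_y = -8.870 kN.
ΣF_x = 0: no horizontal applied forces, so L_x = 0.

L_x = 0, L_y = -8.870 kN, R_y = 69.83 kN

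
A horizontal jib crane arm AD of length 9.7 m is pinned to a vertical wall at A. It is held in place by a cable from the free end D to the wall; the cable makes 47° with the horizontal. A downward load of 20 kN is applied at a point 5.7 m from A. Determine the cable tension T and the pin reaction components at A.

T = 16.07 kN, A_x = 10.96 kN, A_y = 8.247 kN

ΣM about A: T·sin47°·9.7 − 20·5.7 = 0 → T = 114/(9.7·0.731354) = 16.0696 ≈ 16.07 kN.
ΣF_x = 0: A_x − T·cos47° = 0 → A_x = 16.0696 × 0.681998 = 10.96 kN.
ΣF_y = 0: A_y + T·sin47° − 20 = 0 → A_y = 20 − 16.0696 × 0.731354 = 8.247 kN.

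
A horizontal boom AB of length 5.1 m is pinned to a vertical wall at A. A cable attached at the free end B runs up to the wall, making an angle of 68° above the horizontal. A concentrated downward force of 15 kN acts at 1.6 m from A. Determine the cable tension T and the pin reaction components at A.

ΣM about A: T·sin68°·5.1 − 15·1.6 = 0 → T = 24/(5.1·0.927184) = 5.07546 ≈ 5.075 kN.
ΣF_x = 0: A_x − T·cos68° = 0 → A_x = 5.07546 × 0.374607 = 1.901 kN.
ΣF_y = 0: A_y + T·sin68° − 15 = 0 → A_y = 15 − 5.07546 × 0.927184 = 10.29 kN.

T = 5.075 kN, A_x = 1.901 kN, A_y = 10.29 kN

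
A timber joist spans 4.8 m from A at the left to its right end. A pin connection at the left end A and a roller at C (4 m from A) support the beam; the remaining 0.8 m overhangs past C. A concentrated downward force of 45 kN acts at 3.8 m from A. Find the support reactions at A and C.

Taking moments about A: C_y·4 − 45·3.8 = 0 → C_y = 171/4 = 42.75 kN.
ΣF_y = 0: A_y + 42.75 − 45 = 0 → A_y = 2.250 kN.
ΣF_x = 0: no horizontal applied forces, so A_x = 0.

A_x = 0, A_y = 2.250 kN, C_y = 42.75 kN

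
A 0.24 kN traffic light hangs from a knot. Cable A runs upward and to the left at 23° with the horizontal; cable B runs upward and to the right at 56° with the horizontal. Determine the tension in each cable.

T_A = 0.1367 kN, T_B = 0.2251 kN

ΣF_x = 0: −T_A·cos23° + T_B·cos56° = 0 → T_B = 1.64613·T_A.
ΣF_y = 0: T_A·sin23° + T_B·sin56° = 0.24.
Substitute: T_A·(0.390731 + 1.64613·0.829038) = 0.24 → T_A = 0.136718 ≈ 0.1367 kN.
Then T_B = 1.64613 × 0.136718 = 0.2251 kN.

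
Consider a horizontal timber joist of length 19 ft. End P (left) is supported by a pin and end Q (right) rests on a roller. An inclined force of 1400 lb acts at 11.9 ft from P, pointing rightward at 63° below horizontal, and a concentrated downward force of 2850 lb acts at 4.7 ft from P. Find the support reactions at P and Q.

P_x = -635.6 lb, P_y = 2611 lb, Q_y = 1486 lb

ΣM about P: Q_y·19 − 1400·sin63°·11.9 − 2850·4.7 = 0 → Q_y = 28239.2/19 = 1486.27 ≈ 1486 lb.
ΣF_y = 0: P_y + 1486.27 − 1400·sin63° − 2850 = 0 → P_y = 2611 lb.
ΣF_x = 0: P_x + 1400·cos63° = 0 → P_x = -635.6 lb.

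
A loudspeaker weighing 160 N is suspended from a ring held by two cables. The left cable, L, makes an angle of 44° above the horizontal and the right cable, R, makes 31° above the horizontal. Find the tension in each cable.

T_L = 142.0 N, T_R = 119.2 N

ΣF_x = 0: −T_L·cos44° + T_R·cos31° = 0 → T_R = 0.839206·T_L.
ΣF_y = 0: T_L·sin44° + T_R·sin31° = 160.
Substitute: T_L·(0.694658 + 0.839206·0.515038) = 160 → T_L = 141.985 ≈ 142.0 N.
Then T_R = 0.839206 × 141.985 = 119.2 N.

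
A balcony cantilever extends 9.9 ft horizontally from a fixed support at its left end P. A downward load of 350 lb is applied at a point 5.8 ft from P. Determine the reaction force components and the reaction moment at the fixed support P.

P_x = 0, P_y = 350.0 lb, M_P = 2030 lb·ft

ΣF_x = 0: P_x = 0.
ΣF_y = 0: P_y − 350 = 0 → P_y = 350.0 lb.
ΣM about P: M_P − 350·5.8 = 0 → M_P = 2030 lb·ft.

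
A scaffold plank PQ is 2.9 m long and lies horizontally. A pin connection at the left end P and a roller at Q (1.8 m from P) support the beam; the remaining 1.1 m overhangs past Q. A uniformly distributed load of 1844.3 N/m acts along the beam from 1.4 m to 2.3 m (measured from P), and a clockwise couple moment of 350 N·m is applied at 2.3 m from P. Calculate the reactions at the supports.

Resultant of the distributed load: 1844.3 × 0.9 = 1659.87 N at 1.85 m from P.
ΣM about P: Q_y·1.8 − (1844.3·0.9)·1.85 − 350 = 0 → Q_y = 3420.7595/1.8 = 1900.42 ≈ 1900 N.
ΣF_y = 0: P_y + 1900.42 − 1844.3·0.9 = 0 → P_y = -240.6 N.
ΣF_x = 0: no horizontal applied forces, so P_x = 0.

P_x = 0, P_y = -240.6 N, Q_y = 1900 N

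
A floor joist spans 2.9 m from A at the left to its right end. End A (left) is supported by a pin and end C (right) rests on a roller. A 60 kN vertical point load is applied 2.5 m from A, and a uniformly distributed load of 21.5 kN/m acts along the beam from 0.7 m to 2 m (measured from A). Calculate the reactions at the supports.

A_x = 0, A_y = 23.21 kN, C_y = 64.74 kN

Resultant of the distributed load: 21.5 × 1.3 = 27.95 kN at 1.35 m from A.
Taking moments about A: C_y·2.9 − 60·2.5 − (21.5·1.3)·1.35 = 0 → C_y = 187.7325/2.9 = 64.7353 ≈ 64.74 kN.
ΣF_y = 0: A_y + 64.7353 − 60 − 21.5·1.3 = 0 → A_y = 23.21 kN.
ΣF_x = 0: no horizontal applied forces, so A_x = 0.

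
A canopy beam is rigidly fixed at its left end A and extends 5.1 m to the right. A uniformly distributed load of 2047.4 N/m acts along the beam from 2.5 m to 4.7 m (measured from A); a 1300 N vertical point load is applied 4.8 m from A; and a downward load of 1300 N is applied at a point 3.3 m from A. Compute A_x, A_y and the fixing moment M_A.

Resultant of the distributed load: 2047.4 × 2.2 = 4504.28 N at 3.6 m from A.
ΣF_x = 0: A_x = 0.
ΣF_y = 0: A_y − 2047.4·2.2 − 1300 − 1300 = 0 → A_y = 7104 N.
ΣM about A: M_A − (2047.4·2.2)·3.6 − 1300·4.8 − 1300·3.3 = 0 → M_A = 26750 N·m.

A_x = 0, A_y = 7104 N, M_A = 26750 N·m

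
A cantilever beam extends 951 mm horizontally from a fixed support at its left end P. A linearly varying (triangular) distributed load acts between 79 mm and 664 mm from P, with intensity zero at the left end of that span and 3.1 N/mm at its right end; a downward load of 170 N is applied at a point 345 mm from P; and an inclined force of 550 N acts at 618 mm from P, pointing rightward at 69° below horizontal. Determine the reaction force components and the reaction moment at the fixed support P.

Resultant of the triangular load: ½ × 3.1 × 585 = 906.75 N, acting at 469 mm from P (one-third of the span from the peak).
ΣF_x = 0: P_x + 550·cos69° = 0 → P_x = -197.1 N.
ΣF_y = 0: P_y − ½·3.1·585 − 170 − 550·sin69° = 0 → P_y = 1590 N.
ΣM about P: M_P − (½·3.1·585)·469 − 170·345 − 550·sin69°·618 = 0 → M_P = 801200 N·mm.

P_x = -197.1 N, P_y = 1590 N, M_P = 801200 N·mm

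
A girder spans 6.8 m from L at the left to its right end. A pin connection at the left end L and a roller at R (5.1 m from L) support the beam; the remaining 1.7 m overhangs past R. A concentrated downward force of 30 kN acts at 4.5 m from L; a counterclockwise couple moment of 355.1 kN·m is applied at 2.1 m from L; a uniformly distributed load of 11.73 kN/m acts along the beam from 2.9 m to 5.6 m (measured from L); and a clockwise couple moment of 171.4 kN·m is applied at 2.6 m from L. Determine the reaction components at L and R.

L_x = 0, L_y = 44.83 kN, R_y = 16.84 kN

Resultant of the distributed load: 11.73 × 2.7 = 31.671 kN at 4.25 m from L.
ΣM about L: R_y·5.1 − 30·4.5 + 355.1 − (11.73·2.7)·4.25 − 171.4 = 0 → R_y = 85.90175/5.1 = 16.8435 ≈ 16.84 kN.
ΣF_y = 0: L_y + 16.8435 − 30 − 11.73·2.7 = 0 → L_y = 44.83 kN.
ΣF_x = 0: no horizontal applied forces, so L_x = 0.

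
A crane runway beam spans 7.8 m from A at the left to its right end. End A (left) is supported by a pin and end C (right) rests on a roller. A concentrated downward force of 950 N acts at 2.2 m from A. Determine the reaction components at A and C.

A_x = 0, A_y = 682.1 N, C_y = 267.9 N

Taking moments about A: C_y·7.8 − 950·2.2 = 0 → C_y = 2090/7.8 = 267.949 ≈ 267.9 N.
ΣF_y = 0: A_y + 267.949 − 950 = 0 → A_y = 682.1 N.
ΣF_x = 0: no horizontal applied forces, so A_x = 0.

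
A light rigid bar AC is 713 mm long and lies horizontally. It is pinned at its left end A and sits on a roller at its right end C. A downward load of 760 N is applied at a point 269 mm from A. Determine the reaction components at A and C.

A_x = 0, A_y = 473.3 N, C_y = 286.7 N

Moments about A: C_y·713 − 760·269 = 0 → C_y = 204440/713 = 286.732 ≈ 286.7 N.
ΣF_y = 0: A_y + 286.732 − 760 = 0 → A_y = 473.3 N.
ΣF_x = 0: no horizontal applied forces, so A_x = 0.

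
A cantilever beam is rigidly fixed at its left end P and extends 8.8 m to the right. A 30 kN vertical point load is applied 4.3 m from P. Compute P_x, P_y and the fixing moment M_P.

ΣF_x = 0: P_x = 0.
ΣF_y = 0: P_y − 30 = 0 → P_y = 30.00 kN.
ΣM about P: M_P − 30·4.3 = 0 → M_P = 129.0 kN·m.

P_x = 0, P_y = 30.00 kN, M_P = 129.0 kN·m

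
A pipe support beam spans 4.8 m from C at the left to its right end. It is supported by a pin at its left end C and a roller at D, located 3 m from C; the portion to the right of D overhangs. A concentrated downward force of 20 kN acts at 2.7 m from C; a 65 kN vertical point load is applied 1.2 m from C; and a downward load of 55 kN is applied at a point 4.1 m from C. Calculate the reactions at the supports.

Taking moments about C: D_y·3 − 20·2.7 − 65·1.2 − 55·4.1 = 0 → D_y = 357.5/3 = 119.167 ≈ 119.2 kN.
ΣF_y = 0: C_y + 119.167 − 20 − 65 − 55 = 0 → C_y = 20.83 kN.
ΣF_x = 0: no horizontal applied forces, so C_x = 0.

C_x = 0, C_y = 20.83 kN, D_y = 119.2 kN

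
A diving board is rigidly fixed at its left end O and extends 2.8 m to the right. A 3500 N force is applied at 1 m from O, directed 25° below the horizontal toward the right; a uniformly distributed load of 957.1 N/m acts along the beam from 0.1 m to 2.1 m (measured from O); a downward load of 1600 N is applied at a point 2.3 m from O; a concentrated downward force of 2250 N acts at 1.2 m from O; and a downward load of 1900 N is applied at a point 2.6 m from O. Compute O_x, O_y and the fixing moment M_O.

Resultant of the distributed load: 957.1 × 2 = 1914.2 N at 1.1 m from O.
ΣF_x = 0: O_x + 3500·cos25° = 0 → O_x = -3172 N.
ΣF_y = 0: O_y − 3500·sin25° − 957.1·2 − 1600 − 2250 − 1900 = 0 → O_y = 9143 N.
ΣM about O: M_O − 3500·sin25°·1 − (957.1·2)·1.1 − 1600·2.3 − 2250·1.2 − 1900·2.6 = 0 → M_O = 14900 N·m.

O_x = -3172 N, O_y = 9143 N, M_O = 14900 N·m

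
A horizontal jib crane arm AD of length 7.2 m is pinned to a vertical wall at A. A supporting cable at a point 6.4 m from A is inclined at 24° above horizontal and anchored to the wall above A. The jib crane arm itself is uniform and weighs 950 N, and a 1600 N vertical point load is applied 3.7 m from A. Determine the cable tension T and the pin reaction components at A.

ΣM about A: T·sin24°·6.4 − 950·3.6 − 1600·3.7 = 0 → T = 9340/(6.4·0.406737) = 3588.01 ≈ 3588 N.
ΣF_x = 0: A_x − T·cos24° = 0 → A_x = 3588.01 × 0.913545 = 3278 N.
ΣF_y = 0: A_y + T·sin24° − 950 − 1600 = 0 → A_y = 2550 − 3588.01 × 0.406737 = 1091 N.

T = 3588 N, A_x = 3278 N, A_y = 1091 N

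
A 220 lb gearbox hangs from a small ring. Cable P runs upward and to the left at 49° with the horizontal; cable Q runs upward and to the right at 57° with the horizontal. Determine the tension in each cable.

ΣF_x = 0: −T_P·cos49° + T_Q·cos57° = 0 → T_Q = 1.20458·T_P.
ΣF_y = 0: T_P·sin49° + T_Q·sin57° = 220.
Substitute: T_P·(0.75471 + 1.20458·0.838671) = 220 → T_P = 124.649 ≈ 124.6 lb.
Then T_Q = 1.20458 × 124.649 = 150.1 lb.

T_P = 124.6 lb, T_Q = 150.1 lb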